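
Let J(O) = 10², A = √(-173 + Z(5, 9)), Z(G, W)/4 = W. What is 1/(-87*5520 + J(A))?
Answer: -1/480140 ≈ -2.0827e-6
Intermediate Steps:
Z(G, W) = 4*W
A = I*√137 (A = √(-173 + 4*9) = √(-173 + 36) = √(-137) = I*√137 ≈ 11.705*I)
J(O) = 100
1/(-87*5520 + J(A)) = 1/(-87*5520 + 100) = 1/(-480240 + 100) = 1/(-480140) = -1/480140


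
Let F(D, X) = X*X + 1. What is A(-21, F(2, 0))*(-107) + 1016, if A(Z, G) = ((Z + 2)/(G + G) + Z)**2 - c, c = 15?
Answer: -387663/4 ≈ -96916.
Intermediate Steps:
F(D, X) = 1 + X**2 (F(D, X) = X**2 + 1 = 1 + X**2)
A(Z, G) = -15 + (Z + (2 + Z)/(2*G))**2 (A(Z, G) = ((Z + 2)/(G + G) + Z)**2 - 1*15 = ((2 + Z)/((2*G)) + Z)**2 - 15 = ((2 + Z)*(1/(2*G)) + Z)**2 - 15 = ((2 + Z)/(2*G) + Z)**2 - 15 = (Z + (2 + Z)/(2*G))**2 - 15 = -15 + (Z + (2 + Z)/(2*G))**2)
A(-21, F(2, 0))*(-107) + 1016 = (-15 + (2 - 21 + 2*(1 + 0**2)*(-21))**2/(4*(1 + 0**2)**2))*(-107) + 1016 = (-15 + (2 - 21 + 2*(1 + 0)*(-21))**2/(4*(1 + 0)**2))*(-107) + 1016 = (-15 + (1/4)*(2 - 21 + 2*1*(-21))**2/1**2)*(-107) + 1016 = (-15 + (1/4)*1*(2 - 21 - 42)**2)*(-107) + 1016 = (-15 + (1/4)*1*(-61)**2)*(-107) + 1016 = (-15 + (1/4)*1*3721)*(-107) + 1016 = (-15 + 3721/4)*(-107) + 1016 = (3661/4)*(-107) + 1016 = -391727/4 + 1016 = -387663/4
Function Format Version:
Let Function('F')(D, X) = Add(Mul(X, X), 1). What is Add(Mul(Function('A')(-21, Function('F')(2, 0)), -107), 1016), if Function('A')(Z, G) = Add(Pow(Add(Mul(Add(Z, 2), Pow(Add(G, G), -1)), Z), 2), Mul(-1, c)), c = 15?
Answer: Rational(-387663, 4) ≈ -96916.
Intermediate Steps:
Function('F')(D, X) = Add(1, Pow(X, 2)) (Function('F')(D, X) = Add(Pow(X, 2), 1) = Add(1, Pow(X, 2)))
Function('A')(Z, G) = Add(-15, Pow(Add(Z, Mul(Rational(1, 2), Pow(G, -1), Add(2, Z))), 2)) (Function('A')(Z, G) = Add(Pow(Add(Mul(Add(Z, 2), Pow(Add(G, G), -1)), Z), 2), Mul(-1, 15)) = Add(Pow(Add(Mul(Add(2, Z), Pow(Mul(2, G), -1)), Z), 2), -15) = Add(Pow(Add(Mul(Add(2, Z), Mul(Rational(1, 2), Pow(G, -1))), Z), 2), -15) = Add(Pow(Add(Mul(Rational(1, 2), Pow(G, -1), Add(2, Z)), Z), 2), -15) = Add(Pow(Add(Z, Mul(Rational(1, 2), Pow(G, -1), Add(2, Z))), 2), -15) = Add(-15, Pow(Add(Z, Mul(Rational(1, 2), Pow(G, -1), Add(2, Z))), 2)))
Add(Mul(Function('A')(-21, Function('F')(2, 0)), -107), 1016) = Add(Mul(Add(-15, Mul(Rational(1, 4), Pow(Add(1, Pow(0, 2)), -2), Pow(Add(2, -21, Mul(2, Add(1, Pow(0, 2)), -21)), 2))), -107), 1016) = Add(Mul(Add(-15, Mul(Rational(1, 4), Pow(Add(1, 0), -2), Pow(Add(2, -21, Mul(2, Add(1, 0), -21)), 2))), -107), 1016) = Add(Mul(Add(-15, Mul(Rational(1, 4), Pow(1, -2), Pow(Add(2, -21, Mul(2, 1, -21)), 2))), -107), 1016) = Add(Mul(Add(-15, Mul(Rational(1, 4), 1, Pow(Add(2, -21, -42), 2))), -107), 1016) = Add(Mul(Add(-15, Mul(Rational(1, 4), 1, Pow(-61, 2))), -107), 1016) = Add(Mul(Add(-15, Mul(Rational(1, 4), 1, 3721)), -107), 1016) = Add(Mul(Add(-15, Rational(3721, 4)), -107), 1016) = Add(Mul(Rational(3661, 4), -107), 1016) = Add(Rational(-391727, 4), 1016) = Rational(-387663, 4)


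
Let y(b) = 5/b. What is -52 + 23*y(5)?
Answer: -29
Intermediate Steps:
-52 + 23*y(5) = -52 + 23*(5/5) = -52 + 23*(5*(⅕)) = -52 + 23*1 = -52 + 23 = -29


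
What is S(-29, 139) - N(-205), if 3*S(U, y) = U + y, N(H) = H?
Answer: 725/3 ≈ 241.67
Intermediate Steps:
S(U, y) = U/3 + y/3 (S(U, y) = (U + y)/3 = U/3 + y/3)
S(-29, 139) - N(-205) = ((1/3)*(-29) + (1/3)*139) - 1*(-205) = (-29/3 + 139/3) + 205 = 110/3 + 205 = 725/3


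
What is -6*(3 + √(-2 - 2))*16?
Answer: -288 - 192*I ≈ -288.0 - 192.0*I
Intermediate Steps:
-6*(3 + √(-2 - 2))*16 = -6*(3 + √(-4))*16 = -6*(3 + 2*I)*16 = (-18 - 12*I)*16 = -288 - 192*I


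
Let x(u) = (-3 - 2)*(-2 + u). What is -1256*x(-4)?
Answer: -37680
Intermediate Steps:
x(u) = 10 - 5*u (x(u) = -5*(-2 + u) = 10 - 5*u)
-1256*x(-4) = -1256*(10 - 5*(-4)) = -1256*(10 + 20) = -1256*30 = -37680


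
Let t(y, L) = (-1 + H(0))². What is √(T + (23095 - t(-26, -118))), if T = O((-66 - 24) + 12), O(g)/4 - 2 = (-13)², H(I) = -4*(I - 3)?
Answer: √23658 ≈ 153.81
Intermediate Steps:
H(I) = 12 - 4*I (H(I) = -4*(-3 + I) = 12 - 4*I)
O(g) = 684 (O(g) = 8 + 4*(-13)² = 8 + 4*169 = 8 + 676 = 684)
t(y, L) = 121 (t(y, L) = (-1 + (12 - 4*0))² = (-1 + (12 + 0))² = (-1 + 12)² = 11² = 121)
T = 684
√(T + (23095 - t(-26, -118))) = √(684 + (23095 - 1*121)) = √(684 + (23095 - 121)) = √(684 + 22974) = √23658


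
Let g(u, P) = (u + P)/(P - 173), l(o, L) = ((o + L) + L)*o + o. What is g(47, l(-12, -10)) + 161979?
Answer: 32234240/199 ≈ 1.6198e+5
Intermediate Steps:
l(o, L) = o + o*(o + 2*L) (l(o, L) = ((L + o) + L)*o + o = (o + 2*L)*o + o = o*(o + 2*L) + o = o + o*(o + 2*L))
g(u, P) = (P + u)/(-173 + P)
g(47, l(-12, -10)) + 161979 = (-12*(1 - 12 + 2*(-10)) + 47)/(-173 - 12*(1 - 12 + 2*(-10))) + 161979 = (-12*(1 - 12 - 20) + 47)/(-173 - 12*(1 - 12 - 20)) + 161979 = (-12*(-31) + 47)/(-173 - 12*(-31)) + 161979 = (372 + 47)/(-173 + 372) + 161979 = 419/199 + 161979 = 32234240/199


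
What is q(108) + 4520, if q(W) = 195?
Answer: 4715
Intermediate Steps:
q(108) + 4520 = 195 + 4520 = 4715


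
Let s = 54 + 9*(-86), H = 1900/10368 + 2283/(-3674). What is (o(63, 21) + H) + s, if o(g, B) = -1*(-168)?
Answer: -2630436401/4761504 ≈ -552.44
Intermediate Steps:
o(g, B) = 168
H = -2086193/4761504 (H = 1900*(1/10368) + 2283*(-1/3674) = 475/2592 - 2283/3674 = -2086193/4761504 ≈ -0.43814)
s = -720 (s = 54 - 774 = -720)
(o(63, 21) + H) + s = (168 - 2086193/4761504) - 720 = 797846479/4761504 - 720 = -2630436401/4761504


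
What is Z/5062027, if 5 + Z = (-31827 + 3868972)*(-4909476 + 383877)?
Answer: -17365379574860/5062027 ≈ -3.4305e+6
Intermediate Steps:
Z = -17365379574860 (Z = -5 + (-31827 + 3868972)*(-4909476 + 383877) = -5 + 3837145*(-4525599) = -5 - 17365379574855 = -17365379574860)
Z/5062027 = -17365379574860/5062027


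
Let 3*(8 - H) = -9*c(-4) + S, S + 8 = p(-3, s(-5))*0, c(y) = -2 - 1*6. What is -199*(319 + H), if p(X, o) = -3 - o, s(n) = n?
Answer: -182483/3 ≈ -60828.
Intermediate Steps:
c(y) = -8 (c(y) = -2 - 6 = -8)
S = -8 (S = -8 + (-3 - 1*(-5))*0 = -8 + (-3 + 5)*0 = -8 + 2*0 = -8 + 0 = -8)
H = -40/3 (H = 8 - (-9*(-8) - 8)/3 = 8 - (72 - 8)/3 = 8 - ⅓*64 = 8 - 64/3 = -40/3 ≈ -13.333)
-199*(319 + H) = -199*(319 - 40/3) = -199*917/3 = -182483/3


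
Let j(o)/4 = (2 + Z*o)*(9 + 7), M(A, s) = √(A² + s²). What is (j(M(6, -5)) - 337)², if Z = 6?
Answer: 9038497 - 160512*√61 ≈ 7.7849e+6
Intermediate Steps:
j(o) = 128 + 384*o (j(o) = 4*((2 + 6*o)*(9 + 7)) = 4*((2 + 6*o)*16) = 4*(32 + 96*o) = 128 + 384*o)
(j(M(6, -5)) - 337)² = ((128 + 384*√(6² + (-5)²)) - 337)² = ((128 + 384*√(36 + 25)) - 337)² = ((128 + 384*√61) - 337)² = (-209 + 384*√61)²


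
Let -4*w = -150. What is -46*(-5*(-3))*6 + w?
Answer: -8205/2 ≈ -4102.5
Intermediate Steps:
w = 75/2 (w = -¼*(-150) = 75/2 ≈ 37.500)
-46*(-5*(-3))*6 + w = -46*(-5*(-3))*6 + 75/2 = -690*6 + 75/2 = -46*90 + 75/2 = -4140 + 75/2 = -8205/2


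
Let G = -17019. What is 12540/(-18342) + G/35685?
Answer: -230617/198705 ≈ -1.1606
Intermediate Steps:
12540/(-18342) + G/35685 = 12540/(-18342) - 17019/35685 = 12540*(-1/18342) - 17019*1/35685 = -2090/3057 - 31/65 = -230617/198705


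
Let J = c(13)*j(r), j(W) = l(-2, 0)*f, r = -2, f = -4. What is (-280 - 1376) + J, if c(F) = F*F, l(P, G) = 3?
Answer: -3684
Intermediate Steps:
j(W) = -12 (j(W) = 3*(-4) = -12)
c(F) = F²
J = -2028 (J = 13²*(-12) = 169*(-12) = -2028)
(-280 - 1376) + J = (-280 - 1376) - 2028 = -1656 - 2028 = -3684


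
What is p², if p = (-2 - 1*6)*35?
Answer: 78400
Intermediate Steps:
p = -280 (p = (-2 - 6)*35 = -8*35 = -280)
p² = (-280)² = 78400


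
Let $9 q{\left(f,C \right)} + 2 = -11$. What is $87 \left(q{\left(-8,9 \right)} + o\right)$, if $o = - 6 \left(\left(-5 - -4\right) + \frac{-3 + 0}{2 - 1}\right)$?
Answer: $\frac{5887}{3} \approx 1962.3$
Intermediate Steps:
$q{\left(f,C \right)} = - \frac{13}{9}$ ($q{\left(f,C \right)} = - \frac{2}{9} + \frac{1}{9} \left(-11\right) = - \frac{2}{9} - \frac{11}{9} = - \frac{13}{9}$)
$o = 24$ ($o = - 6 \left(\left(-5 + 4\right) - \frac{3}{1}\right) = - 6 \left(-1 - 3\right) = \left(-6\right) \left(-4\right) = 24$)
$87 \left(q{\left(-8,9 \right)} + o\right) = 87 \left(- \frac{13}{9} + 24\right) = 87 \cdot \frac{203}{9} = \frac{5887}{3}$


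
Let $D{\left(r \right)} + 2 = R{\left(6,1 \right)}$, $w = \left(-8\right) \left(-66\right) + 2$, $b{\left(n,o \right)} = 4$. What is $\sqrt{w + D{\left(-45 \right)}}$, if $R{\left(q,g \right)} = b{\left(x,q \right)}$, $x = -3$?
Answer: $2 \sqrt{133} \approx 23.065$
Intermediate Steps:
$R{\left(q,g \right)} = 4$
$w = 530$ ($w = 528 + 2 = 530$)
$D{\left(r \right)} = 2$ ($D{\left(r \right)} = -2 + 4 = 2$)
$\sqrt{w + D{\left(-45 \right)}} = \sqrt{530 + 2} = \sqrt{532} = 2 \sqrt{133}$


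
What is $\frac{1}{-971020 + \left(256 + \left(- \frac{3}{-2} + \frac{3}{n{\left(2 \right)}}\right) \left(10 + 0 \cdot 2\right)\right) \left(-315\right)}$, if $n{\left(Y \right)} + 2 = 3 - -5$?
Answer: $- \frac{1}{1057960} \approx -9.4522 \cdot 10^{-7}$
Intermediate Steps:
$n{\left(Y \right)} = 6$ ($n{\left(Y \right)} = -2 + \left(3 - -5\right) = -2 + \left(3 + 5\right) = -2 + 8 = 6$)
$\frac{1}{-971020 + \left(256 + \left(- \frac{3}{-2} + \frac{3}{n{\left(2 \right)}}\right) \left(10 + 0 \cdot 2\right)\right) \left(-315\right)} = \frac{1}{-971020 + \left(256 + \left(- \frac{3}{-2} + \frac{3}{6}\right) \left(10 + 0 \cdot 2\right)\right) \left(-315\right)} = \frac{1}{-971020 + \left(256 + \left(\left(-3\right) \left(- \frac{1}{2}\right) + 3 \cdot \frac{1}{6}\right) \left(10 + 0\right)\right) \left(-315\right)} = \frac{1}{-971020 + \left(256 + \left(\frac{3}{2} + \frac{1}{2}\right) 10\right) \left(-315\right)} = \frac{1}{-971020 + \left(256 + 2 \cdot 10\right) \left(-315\right)} = \frac{1}{-971020 + \left(256 + 20\right) \left(-315\right)} = \frac{1}{-971020 + 276 \left(-315\right)} = \frac{1}{-971020 - 86940} = \frac{1}{-1057960} = - \frac{1}{1057960}$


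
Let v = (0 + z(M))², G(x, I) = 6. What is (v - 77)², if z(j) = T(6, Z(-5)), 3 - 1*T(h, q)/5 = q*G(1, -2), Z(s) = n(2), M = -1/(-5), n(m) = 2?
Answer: 3794704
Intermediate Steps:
M = ⅕ (M = -1*(-⅕) = ⅕ ≈ 0.20000)
Z(s) = 2
T(h, q) = 15 - 30*q (T(h, q) = 15 - 5*q*6 = 15 - 30*q)
z(j) = -45 (z(j) = 15 - 30*2 = 15 - 60 = -45)
v = 2025 (v = (0 - 45)² = (-45)² = 2025)
(v - 77)² = (2025 - 77)² = 1948² = 3794704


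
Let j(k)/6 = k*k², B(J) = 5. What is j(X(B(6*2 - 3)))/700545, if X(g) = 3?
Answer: 54/233515 ≈ 0.00023125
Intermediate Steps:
j(k) = 6*k³ (j(k) = 6*(k*k²) = 6*k³)
j(X(B(6*2 - 3)))/700545 = (6*3³)/700545 = (6*27)*(1/700545) = 162*(1/700545) = 54/233515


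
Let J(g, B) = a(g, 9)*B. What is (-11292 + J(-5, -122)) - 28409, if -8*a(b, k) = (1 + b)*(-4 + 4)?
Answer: -39701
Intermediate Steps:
a(b, k) = 0 (a(b, k) = -(1 + b)*(-4 + 4)/8 = -(1 + b)*0/8 = -1/8*0 = 0)
J(g, B) = 0 (J(g, B) = 0*B = 0)
(-11292 + J(-5, -122)) - 28409 = (-11292 + 0) - 28409 = -11292 - 28409 = -39701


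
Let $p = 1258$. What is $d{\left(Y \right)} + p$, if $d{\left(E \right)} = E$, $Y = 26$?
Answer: $1284$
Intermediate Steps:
$d{\left(Y \right)} + p = 26 + 1258 = 1284$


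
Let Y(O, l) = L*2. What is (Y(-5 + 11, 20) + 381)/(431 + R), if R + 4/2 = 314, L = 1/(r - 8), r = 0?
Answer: 1523/2972 ≈ 0.51245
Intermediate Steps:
L = -⅛ (L = 1/(0 - 8) = 1/(-8) = -⅛ ≈ -0.12500)
R = 312 (R = -2 + 314 = 312)
Y(O, l) = -¼ (Y(O, l) = -⅛*2 = -¼)
(Y(-5 + 11, 20) + 381)/(431 + R) = (-¼ + 381)/(431 + 312) = (1523/4)/743 = (1523/4)*(1/743) = 1523/2972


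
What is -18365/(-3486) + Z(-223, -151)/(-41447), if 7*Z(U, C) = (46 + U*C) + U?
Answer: 744493147/144484242 ≈ 5.1528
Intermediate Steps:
Z(U, C) = 46/7 + U/7 + C*U/7 (Z(U, C) = ((46 + U*C) + U)/7 = ((46 + C*U) + U)/7 = (46 + U + C*U)/7 = 46/7 + U/7 + C*U/7)
-18365/(-3486) + Z(-223, -151)/(-41447) = -18365/(-3486) + (46/7 + (1/7)*(-223) + (1/7)*(-151)*(-223))/(-41447) = -18365*(-1/3486) + (46/7 - 223/7 + 33673/7)*(-1/41447) = 18365/3486 + (33496/7)*(-1/41447) = 18365/3486 - 33496/290129 = 744493147/144484242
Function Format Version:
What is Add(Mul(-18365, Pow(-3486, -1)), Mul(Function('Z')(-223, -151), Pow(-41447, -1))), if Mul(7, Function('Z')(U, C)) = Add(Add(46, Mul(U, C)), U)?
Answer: Rational(744493147, 144484242) ≈ 5.1528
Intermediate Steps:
Function('Z')(U, C) = Add(Rational(46, 7), Mul(Rational(1, 7), U), Mul(Rational(1, 7), C, U)) (Function('Z')(U, C) = Mul(Rational(1, 7), Add(Add(46, Mul(U, C)), U)) = Mul(Rational(1, 7), Add(Add(46, Mul(C, U)), U)) = Mul(Rational(1, 7), Add(46, U, Mul(C, U))) = Add(Rational(46, 7), Mul(Rational(1, 7), U), Mul(Rational(1, 7), C, U)))
Add(Mul(-18365, Pow(-3486, -1)), Mul(Function('Z')(-223, -151), Pow(-41447, -1))) = Add(Mul(-18365, Pow(-3486, -1)), Mul(Add(Rational(46, 7), Mul(Rational(1, 7), -223), Mul(Rational(1, 7), -151, -223)), Pow(-41447, -1))) = Add(Mul(-18365, Rational(-1, 3486)), Mul(Add(Rational(46, 7), Rational(-223, 7), Rational(33673, 7)), Rational(-1, 41447))) = Add(Rational(18365, 3486), Mul(Rational(33496, 7), Rational(-1, 41447))) = Add(Rational(18365, 3486), Rational(-33496, 290129)) = Rational(744493147, 144484242)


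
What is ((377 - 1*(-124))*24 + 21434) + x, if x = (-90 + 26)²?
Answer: 37554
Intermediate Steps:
x = 4096 (x = (-64)² = 4096)
((377 - 1*(-124))*24 + 21434) + x = ((377 - 1*(-124))*24 + 21434) + 4096 = ((377 + 124)*24 + 21434) + 4096 = (501*24 + 21434) + 4096 = (12024 + 21434) + 4096 = 33458 + 4096 = 37554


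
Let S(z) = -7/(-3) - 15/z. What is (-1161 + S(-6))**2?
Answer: 48121969/36 ≈ 1.3367e+6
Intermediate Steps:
S(z) = 7/3 - 15/z (S(z) = -7*(-1/3) - 15/z = 7/3 - 15/z)
(-1161 + S(-6))**2 = (-1161 + (7/3 - 15/(-6)))**2 = (-1161 + (7/3 - 15*(-1/6)))**2 = (-1161 + (7/3 + 5/2))**2 = (-1161 + 29/6)**2 = (-6937/6)**2 = 48121969/36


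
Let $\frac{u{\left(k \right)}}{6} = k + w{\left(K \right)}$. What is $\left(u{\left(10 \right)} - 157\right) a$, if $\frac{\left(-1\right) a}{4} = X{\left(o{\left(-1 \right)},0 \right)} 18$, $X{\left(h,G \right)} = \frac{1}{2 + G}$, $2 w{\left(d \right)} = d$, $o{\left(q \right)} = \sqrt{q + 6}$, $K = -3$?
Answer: $3816$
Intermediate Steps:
$o{\left(q \right)} = \sqrt{6 + q}$
$w{\left(d \right)} = \frac{d}{2}$
$u{\left(k \right)} = -9 + 6 k$ ($u{\left(k \right)} = 6 \left(k + \frac{1}{2} \left(-3\right)\right) = 6 \left(k - \frac{3}{2}\right) = 6 \left(- \frac{3}{2} + k\right) = -9 + 6 k$)
$a = -36$ ($a = - 4 \frac{1}{2 + 0} \cdot 18 = - 4 \cdot \frac{1}{2} \cdot 18 = \left(-4\right) 9 = -36$)
$\left(u{\left(10 \right)} - 157\right) a = \left(\left(-9 + 6 \cdot 10\right) - 157\right) \left(-36\right) = \left(\left(-9 + 60\right) - 157\right) \left(-36\right) = \left(51 - 157\right) \left(-36\right) = \left(-106\right) \left(-36\right) = 3816$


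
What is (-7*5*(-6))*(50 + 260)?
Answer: 65100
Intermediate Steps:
(-7*5*(-6))*(50 + 260) = -35*(-6)*310 = 210*310 = 65100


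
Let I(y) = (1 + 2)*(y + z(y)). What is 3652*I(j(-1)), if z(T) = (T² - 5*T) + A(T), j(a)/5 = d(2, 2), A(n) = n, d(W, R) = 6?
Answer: 8874360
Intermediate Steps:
j(a) = 30 (j(a) = 5*6 = 30)
z(T) = T² - 4*T (z(T) = (T² - 5*T) + T = T² - 4*T)
I(y) = 3*y + 3*y*(-4 + y) (I(y) = (1 + 2)*(y + y*(-4 + y)) = 3*(y + y*(-4 + y)) = 3*y + 3*y*(-4 + y))
3652*I(j(-1)) = 3652*(3*30*(-3 + 30)) = 3652*(3*30*27) = 3652*2430 = 8874360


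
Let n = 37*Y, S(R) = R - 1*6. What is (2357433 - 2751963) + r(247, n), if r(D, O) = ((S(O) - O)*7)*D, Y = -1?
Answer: -404904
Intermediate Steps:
S(R) = -6 + R (S(R) = R - 6 = -6 + R)
n = -37 (n = 37*(-1) = -37)
r(D, O) = -42*D (r(D, O) = (((-6 + O) - O)*7)*D = (-6*7)*D = -42*D)
(2357433 - 2751963) + r(247, n) = (2357433 - 2751963) - 42*247 = -394530 - 10374 = -404904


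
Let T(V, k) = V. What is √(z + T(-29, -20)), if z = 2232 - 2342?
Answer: I*√139 ≈ 11.79*I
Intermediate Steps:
z = -110
√(z + T(-29, -20)) = √(-110 - 29) = √(-139) = I*√139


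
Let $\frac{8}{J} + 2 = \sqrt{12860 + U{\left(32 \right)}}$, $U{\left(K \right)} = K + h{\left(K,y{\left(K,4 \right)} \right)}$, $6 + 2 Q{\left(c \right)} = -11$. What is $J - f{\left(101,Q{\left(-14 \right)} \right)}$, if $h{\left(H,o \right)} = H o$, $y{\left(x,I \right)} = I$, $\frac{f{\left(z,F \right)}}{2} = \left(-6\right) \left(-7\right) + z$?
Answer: $- \frac{465320}{1627} + \frac{2 \sqrt{3255}}{1627} \approx -285.93$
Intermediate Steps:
$Q{\left(c \right)} = - \frac{17}{2}$ ($Q{\left(c \right)} = -3 + \frac{1}{2} \left(-11\right) = -3 - \frac{11}{2} = - \frac{17}{2}$)
$f{\left(z,F \right)} = 84 + 2 z$ ($f{\left(z,F \right)} = 2 \left(\left(-6\right) \left(-7\right) + z\right) = 2 \left(42 + z\right) = 84 + 2 z$)
$U{\left(K \right)} = 5 K$ ($U{\left(K \right)} = K + K 4 = K + 4 K = 5 K$)
$J = \frac{8}{-2 + 2 \sqrt{3255}}$ ($J = \frac{8}{-2 + \sqrt{12860 + 5 \cdot 32}} = \frac{8}{-2 + \sqrt{12860 + 160}} = \frac{8}{-2 + \sqrt{13020}} = \frac{8}{-2 + 2 \sqrt{3255}} \approx 0.071362$)
$J - f{\left(101,Q{\left(-14 \right)} \right)} = \left(\frac{2}{1627} + \frac{2 \sqrt{3255}}{1627}\right) - \left(84 + 2 \cdot 101\right) = \left(\frac{2}{1627} + \frac{2 \sqrt{3255}}{1627}\right) - \left(84 + 202\right) = \left(\frac{2}{1627} + \frac{2 \sqrt{3255}}{1627}\right) - 286 = - \frac{465320}{1627} + \frac{2 \sqrt{3255}}{1627}$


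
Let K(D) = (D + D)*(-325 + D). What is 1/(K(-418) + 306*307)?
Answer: 1/715090 ≈ 1.3984e-6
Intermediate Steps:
K(D) = 2*D*(-325 + D) (K(D) = (2*D)*(-325 + D) = 2*D*(-325 + D))
1/(K(-418) + 306*307) = 1/(2*(-418)*(-325 - 418) + 306*307) = 1/(2*(-418)*(-743) + 93942) = 1/(621148 + 93942) = 1/715090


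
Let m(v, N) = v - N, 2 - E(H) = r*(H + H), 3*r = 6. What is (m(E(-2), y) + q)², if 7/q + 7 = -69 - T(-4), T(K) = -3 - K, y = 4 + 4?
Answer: 441/121 ≈ 3.6446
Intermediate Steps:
r = 2 (r = (⅓)*6 = 2)
y = 8
E(H) = 2 - 4*H (E(H) = 2 - 2*(H + H) = 2 - 2*2*H = 2 - 4*H)
q = -1/11 (q = 7/(-7 + (-69 - (-3 - 1*(-4)))) = 7/(-7 + (-69 - (-3 + 4))) = 7/(-7 + (-69 - 1*1)) = 7/(-7 + (-69 - 1)) = 7/(-7 - 70) = 7/(-77) = 7*(-1/77) = -1/11 ≈ -0.090909)
(m(E(-2), y) + q)² = (((2 - 4*(-2)) - 1*8) - 1/11)² = (((2 + 8) - 8) - 1/11)² = ((10 - 8) - 1/11)² = (2 - 1/11)² = (21/11)² = 441/121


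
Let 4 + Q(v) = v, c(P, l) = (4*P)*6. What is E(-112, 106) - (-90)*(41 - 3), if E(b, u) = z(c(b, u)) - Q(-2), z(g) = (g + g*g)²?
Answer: 52166759697762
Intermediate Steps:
c(P, l) = 24*P
Q(v) = -4 + v
z(g) = (g + g²)²
E(b, u) = 6 + 576*b²*(1 + 24*b)² (E(b, u) = (24*b)²*(1 + 24*b)² - (-4 - 2) = (576*b²)*(1 + 24*b)² - 1*(-6) = 576*b²*(1 + 24*b)² + 6 = 6 + 576*b²*(1 + 24*b)²)
E(-112, 106) - (-90)*(41 - 3) = (6 + 576*(-112)²*(1 + 24*(-112))²) - (-90)*(41 - 3) = (6 + 576*12544*(1 - 2688)²) - (-90)*38 = (6 + 576*12544*(-2687)²) - 1*(-3420) = (6 + 576*12544*7219969) + 3420 = (6 + 52166759694336) + 3420 = 52166759694342 + 3420 = 52166759697762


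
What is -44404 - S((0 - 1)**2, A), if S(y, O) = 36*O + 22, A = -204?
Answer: -37082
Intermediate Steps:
S(y, O) = 22 + 36*O
-44404 - S((0 - 1)**2, A) = -44404 - (22 + 36*(-204)) = -44404 - (22 - 7344) = -44404 - 1*(-7322) = -44404 + 7322 = -37082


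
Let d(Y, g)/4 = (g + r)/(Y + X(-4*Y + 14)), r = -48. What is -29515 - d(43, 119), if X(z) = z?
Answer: -3393941/115 ≈ -29513.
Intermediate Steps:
d(Y, g) = 4*(-48 + g)/(14 - 3*Y) (d(Y, g) = 4*((g - 48)/(Y + (-4*Y + 14))) = 4*((-48 + g)/(Y + (14 - 4*Y))) = 4*((-48 + g)/(14 - 3*Y)) = 4*(-48 + g)/(14 - 3*Y))
-29515 - d(43, 119) = -29515 - 4*(48 - 1*119)/(-14 + 3*43) = -29515 - 4*(48 - 119)/(-14 + 129) = -29515 - 4*(-71)/115 = -29515 - 1*(-284/115) = -29515 + 284/115 = -3393941/115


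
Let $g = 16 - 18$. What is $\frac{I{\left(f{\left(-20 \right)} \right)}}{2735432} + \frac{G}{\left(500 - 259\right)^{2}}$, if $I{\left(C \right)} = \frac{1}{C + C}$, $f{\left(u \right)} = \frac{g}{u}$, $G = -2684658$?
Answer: $- \frac{7343699111851}{158876625992} \approx -46.223$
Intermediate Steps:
$g = -2$
$f{\left(u \right)} = - \frac{2}{u}$
$I{\left(C \right)} = \frac{1}{2 C}$
$\frac{I{\left(f{\left(-20 \right)} \right)}}{2735432} + \frac{G}{\left(500 - 259\right)^{2}} = \frac{\frac{1}{2} \frac{1}{\left(-2\right) \frac{1}{-20}}}{2735432} - \frac{2684658}{\left(500 - 259\right)^{2}} = \frac{1}{2 \left(\left(-2\right) \left(- \frac{1}{20}\right)\right)} \frac{1}{2735432} - \frac{2684658}{241^{2}} = \frac{\frac{1}{\frac{1}{10}}}{2} \cdot \frac{1}{2735432} - \frac{2684658}{58081} = \frac{1}{2} \cdot 10 \cdot \frac{1}{2735432} - \frac{2684658}{58081} = 5 \cdot \frac{1}{2735432} - \frac{2684658}{58081} = \frac{5}{2735432} - \frac{2684658}{58081} = - \frac{7343699111851}{158876625992}$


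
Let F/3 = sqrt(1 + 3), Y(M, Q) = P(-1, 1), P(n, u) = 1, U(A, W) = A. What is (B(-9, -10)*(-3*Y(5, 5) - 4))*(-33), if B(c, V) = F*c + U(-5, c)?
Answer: -13629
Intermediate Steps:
Y(M, Q) = 1
F = 6 (F = 3*sqrt(1 + 3) = 3*sqrt(4) = 3*2 = 6)
B(c, V) = -5 + 6*c (B(c, V) = 6*c - 5 = -5 + 6*c)
(B(-9, -10)*(-3*Y(5, 5) - 4))*(-33) = ((-5 + 6*(-9))*(-3*1 - 4))*(-33) = ((-5 - 54)*(-3 - 4))*(-33) = -59*(-7)*(-33) = 413*(-33) = -13629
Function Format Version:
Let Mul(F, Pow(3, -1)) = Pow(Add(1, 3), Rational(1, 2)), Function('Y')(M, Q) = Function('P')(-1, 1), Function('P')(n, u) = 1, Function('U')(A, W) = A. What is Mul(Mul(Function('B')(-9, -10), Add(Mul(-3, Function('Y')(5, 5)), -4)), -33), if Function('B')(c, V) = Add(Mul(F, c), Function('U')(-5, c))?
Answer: -13629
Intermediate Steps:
Function('Y')(M, Q) = 1
F = 6 (F = Mul(3, Pow(Add(1, 3), Rational(1, 2))) = Mul(3, Pow(4, Rational(1, 2))) = Mul(3, 2) = 6)
Function('B')(c, V) = Add(-5, Mul(6, c)) (Function('B')(c, V) = Add(Mul(6, c), -5) = Add(-5, Mul(6, c)))
Mul(Mul(Function('B')(-9, -10), Add(Mul(-3, Function('Y')(5, 5)), -4)), -33) = Mul(Mul(Add(-5, Mul(6, -9)), Add(Mul(-3, 1), -4)), -33) = Mul(Mul(Add(-5, -54), Add(-3, -4)), -33) = Mul(Mul(-59, -7), -33) = Mul(413, -33) = -13629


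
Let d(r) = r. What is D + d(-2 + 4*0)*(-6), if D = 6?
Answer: 18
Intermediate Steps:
D + d(-2 + 4*0)*(-6) = 6 + (-2 + 4*0)*(-6) = 6 + (-2 + 0)*(-6) = 6 - 2*(-6) = 6 + 12 = 18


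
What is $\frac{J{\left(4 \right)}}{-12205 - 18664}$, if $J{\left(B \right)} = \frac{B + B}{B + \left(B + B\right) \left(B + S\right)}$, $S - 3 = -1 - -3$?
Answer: $- \frac{2}{586511} \approx -3.41 \cdot 10^{-6}$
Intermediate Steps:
$S = 5$ ($S = 3 - -2 = 3 + \left(-1 + 3\right) = 3 + 2 = 5$)
$J{\left(B \right)} = \frac{2 B}{B + 2 B \left(5 + B\right)}$ ($J{\left(B \right)} = \frac{B + B}{B + \left(B + B\right) \left(B + 5\right)} = \frac{2 B}{B + 2 B \left(5 + B\right)}$)
$\frac{J{\left(4 \right)}}{-12205 - 18664} = \frac{2 \frac{1}{11 + 2 \cdot 4}}{-12205 - 18664} = \frac{2 \frac{1}{11 + 8}}{-30869} = - \frac{2 \cdot \frac{1}{19}}{30869} = \left(- \frac{1}{30869}\right) \frac{2}{19} = - \frac{2}{586511}$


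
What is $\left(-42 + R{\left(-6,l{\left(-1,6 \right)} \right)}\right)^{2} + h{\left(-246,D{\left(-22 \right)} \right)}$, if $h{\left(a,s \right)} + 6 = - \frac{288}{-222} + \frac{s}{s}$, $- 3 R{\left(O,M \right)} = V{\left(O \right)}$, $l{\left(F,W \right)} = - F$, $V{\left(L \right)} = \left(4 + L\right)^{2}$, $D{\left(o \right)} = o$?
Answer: $\frac{624067}{333} \approx 1874.1$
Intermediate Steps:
$R{\left(O,M \right)} = - \frac{\left(4 + O\right)^{2}}{3}$
$h{\left(a,s \right)} = - \frac{137}{37}$ ($h{\left(a,s \right)} = -6 + \left(- \frac{288}{-222} + \frac{s}{s}\right) = -6 + \left(\left(-288\right) \left(- \frac{1}{222}\right) + 1\right) = -6 + \left(\frac{48}{37} + 1\right) = -6 + \frac{85}{37} = - \frac{137}{37}$)
$\left(-42 + R{\left(-6,l{\left(-1,6 \right)} \right)}\right)^{2} + h{\left(-246,D{\left(-22 \right)} \right)} = \left(-42 - \frac{\left(4 - 6\right)^{2}}{3}\right)^{2} - \frac{137}{37} = \left(-42 - \frac{\left(-2\right)^{2}}{3}\right)^{2} - \frac{137}{37} = \left(-42 - \frac{4}{3}\right)^{2} - \frac{137}{37} = \left(- \frac{130}{3}\right)^{2} - \frac{137}{37} = \frac{16900}{9} - \frac{137}{37} = \frac{624067}{333}$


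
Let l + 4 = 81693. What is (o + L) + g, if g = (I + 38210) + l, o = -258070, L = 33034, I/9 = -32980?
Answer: -401957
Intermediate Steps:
I = -296820 (I = 9*(-32980) = -296820)
l = 81689 (l = -4 + 81693 = 81689)
g = -176921 (g = (-296820 + 38210) + 81689 = -258610 + 81689 = -176921)
(o + L) + g = (-258070 + 33034) - 176921 = -225036 - 176921 = -401957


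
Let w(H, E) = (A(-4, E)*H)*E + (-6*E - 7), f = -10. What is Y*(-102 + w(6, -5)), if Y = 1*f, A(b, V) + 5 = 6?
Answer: 1090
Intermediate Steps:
A(b, V) = 1 (A(b, V) = -5 + 6 = 1)
Y = -10 (Y = 1*(-10) = -10)
w(H, E) = -7 - 6*E + E*H (w(H, E) = (1*H)*E + (-6*E - 7) = H*E + (-7 - 6*E) = E*H + (-7 - 6*E) = -7 - 6*E + E*H)
Y*(-102 + w(6, -5)) = -10*(-102 + (-7 - 6*(-5) - 5*6)) = -10*(-102 + (-7 + 30 - 30)) = -10*(-102 - 7) = -10*(-109) = 1090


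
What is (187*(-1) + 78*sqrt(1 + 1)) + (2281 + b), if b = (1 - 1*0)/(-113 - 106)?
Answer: 458585/219 + 78*sqrt(2) ≈ 2204.3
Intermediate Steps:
b = -1/219 (b = (1 + 0)/(-219) = 1*(-1/219) = -1/219 ≈ -0.0045662)
(187*(-1) + 78*sqrt(1 + 1)) + (2281 + b) = (187*(-1) + 78*sqrt(1 + 1)) + (2281 - 1/219) = (-187 + 78*sqrt(2)) + 499538/219 = 458585/219 + 78*sqrt(2)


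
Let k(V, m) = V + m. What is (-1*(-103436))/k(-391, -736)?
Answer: -103436/1127 ≈ -91.780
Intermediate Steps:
(-1*(-103436))/k(-391, -736) = (-1*(-103436))/(-391 - 736) = 103436/(-1127) = 103436*(-1/1127) = -103436/1127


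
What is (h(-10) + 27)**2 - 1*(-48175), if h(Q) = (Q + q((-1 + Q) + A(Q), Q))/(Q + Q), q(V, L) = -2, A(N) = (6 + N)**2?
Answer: 1223419/25 ≈ 48937.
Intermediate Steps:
h(Q) = (-2 + Q)/(2*Q) (h(Q) = (Q - 2)/(Q + Q) = (-2 + Q)/((2*Q)) = (-2 + Q)*(1/(2*Q)) = (-2 + Q)/(2*Q))
(h(-10) + 27)**2 - 1*(-48175) = ((1/2)*(-2 - 10)/(-10) + 27)**2 - 1*(-48175) = ((1/2)*(-1/10)*(-12) + 27)**2 + 48175 = (3/5 + 27)**2 + 48175 = (138/5)**2 + 48175 = 19044/25 + 48175 = 1223419/25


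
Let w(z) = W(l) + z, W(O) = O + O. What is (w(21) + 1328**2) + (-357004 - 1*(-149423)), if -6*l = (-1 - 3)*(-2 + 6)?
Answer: 4668088/3 ≈ 1.5560e+6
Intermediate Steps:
l = 8/3 (l = -(-1 - 3)*(-2 + 6)/6 = -(-2)*4/3 = -1/6*(-16) = 8/3 ≈ 2.6667)
W(O) = 2*O
w(z) = 16/3 + z (w(z) = 2*(8/3) + z = 16/3 + z)
(w(21) + 1328**2) + (-357004 - 1*(-149423)) = ((16/3 + 21) + 1328**2) + (-357004 - 1*(-149423)) = (79/3 + 1763584) + (-357004 + 149423) = 5290831/3 - 207581 = 4668088/3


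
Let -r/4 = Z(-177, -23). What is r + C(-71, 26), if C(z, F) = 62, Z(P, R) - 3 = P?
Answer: 758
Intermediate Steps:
Z(P, R) = 3 + P
r = 696 (r = -4*(3 - 177) = -4*(-174) = 696)
r + C(-71, 26) = 696 + 62 = 758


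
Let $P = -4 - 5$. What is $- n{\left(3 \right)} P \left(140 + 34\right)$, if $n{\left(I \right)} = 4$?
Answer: $6264$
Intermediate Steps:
$P = -9$
$- n{\left(3 \right)} P \left(140 + 34\right) = \left(-1\right) 4 \left(-9\right) \left(140 + 34\right) = \left(-4\right) \left(-9\right) 174 = 36 \cdot 174 = 6264$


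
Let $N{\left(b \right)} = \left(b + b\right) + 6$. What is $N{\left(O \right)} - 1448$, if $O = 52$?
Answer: $-1338$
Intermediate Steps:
$N{\left(b \right)} = 6 + 2 b$ ($N{\left(b \right)} = 2 b + 6 = 6 + 2 b$)
$N{\left(O \right)} - 1448 = \left(6 + 2 \cdot 52\right) - 1448 = \left(6 + 104\right) - 1448 = 110 - 1448 = -1338$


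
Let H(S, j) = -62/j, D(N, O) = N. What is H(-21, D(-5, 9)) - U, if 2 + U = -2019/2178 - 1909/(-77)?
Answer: -240511/25410 ≈ -9.4652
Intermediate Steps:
U = 111119/5082 (U = -2 + (-2019/2178 - 1909/(-77)) = -2 + (-2019*1/2178 - 1909*(-1/77)) = -2 + (-673/726 + 1909/77) = -2 + 121283/5082 = 111119/5082 ≈ 21.865)
H(-21, D(-5, 9)) - U = -62/(-5) - 1*111119/5082 = -62*(-⅕) - 111119/5082 = 62/5 - 111119/5082 = -240511/25410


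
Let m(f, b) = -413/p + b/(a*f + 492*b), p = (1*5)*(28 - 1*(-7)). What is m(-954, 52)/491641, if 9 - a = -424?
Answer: -11431841/2381373802725 ≈ -4.8005e-6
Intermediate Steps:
a = 433 (a = 9 - 1*(-424) = 9 + 424 = 433)
p = 175 (p = 5*(28 + 7) = 5*35 = 175)
m(f, b) = -59/25 + b/(433*f + 492*b) (m(f, b) = -413/175 + b/(433*f + 492*b) = -413*1/175 + b/(433*f + 492*b) = -59/25 + b/(433*f + 492*b))
m(-954, 52)/491641 = ((-29003*52 - 25547*(-954))/(25*(433*(-954) + 492*52)))/491641 = ((-1508156 + 24371838)/(25*(-413082 + 25584)))*(1/491641) = ((1/25)*22863682/(-387498))*(1/491641) = ((1/25)*(-1/387498)*22863682)*(1/491641) = -11431841/4843725*1/491641 = -11431841/2381373802725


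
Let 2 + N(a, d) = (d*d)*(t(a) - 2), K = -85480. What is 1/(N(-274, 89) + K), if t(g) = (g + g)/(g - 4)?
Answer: -139/11913682 ≈ -1.1667e-5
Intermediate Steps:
t(g) = 2*g/(-4 + g) (t(g) = (2*g)/(-4 + g) = 2*g/(-4 + g))
N(a, d) = -2 + d²*(-2 + 2*a/(-4 + a)) (N(a, d) = -2 + (d*d)*(2*a/(-4 + a) - 2) = -2 + d²*(-2 + 2*a/(-4 + a)))
1/(N(-274, 89) + K) = 1/(2*(4 - 1*(-274) + 4*89²)/(-4 - 274) - 85480) = 1/(2*(4 + 274 + 4*7921)/(-278) - 85480) = 1/(2*(-1/278)*(4 + 274 + 31684) - 85480) = 1/(2*(-1/278)*31962 - 85480) = 1/(-31962/139 - 85480) = 1/(-11913682/139) = -139/11913682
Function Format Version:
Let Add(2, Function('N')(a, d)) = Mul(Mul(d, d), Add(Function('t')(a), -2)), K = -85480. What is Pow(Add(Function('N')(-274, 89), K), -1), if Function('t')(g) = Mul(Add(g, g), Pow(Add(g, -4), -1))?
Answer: Rational(-139, 11913682) ≈ -1.1667e-5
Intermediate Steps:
Function('t')(g) = Mul(2, g, Pow(Add(-4, g), -1)) (Function('t')(g) = Mul(Mul(2, g), Pow(Add(-4, g), -1)) = Mul(2, g, Pow(Add(-4, g), -1)))
Function('N')(a, d) = Add(-2, Mul(Pow(d, 2), Add(-2, Mul(2, a, Pow(Add(-4, a), -1))))) (Function('N')(a, d) = Add(-2, Mul(Mul(d, d), Add(Mul(2, a, Pow(Add(-4, a), -1)), -2))) = Add(-2, Mul(Pow(d, 2), Add(-2, Mul(2, a, Pow(Add(-4, a), -1))))))
Pow(Add(Function('N')(-274, 89), K), -1) = Pow(Add(Mul(2, Pow(Add(-4, -274), -1), Add(4, Mul(-1, -274), Mul(4, Pow(89, 2)))), -85480), -1) = Pow(Add(Mul(2, Pow(-278, -1), Add(4, 274, Mul(4, 7921))), -85480), -1) = Pow(Add(Mul(2, Rational(-1, 278), Add(4, 274, 31684)), -85480), -1) = Pow(Add(Mul(2, Rational(-1, 278), 31962), -85480), -1) = Pow(Add(Rational(-31962, 139), -85480), -1) = Pow(Rational(-11913682, 139), -1) = Rational(-139, 11913682)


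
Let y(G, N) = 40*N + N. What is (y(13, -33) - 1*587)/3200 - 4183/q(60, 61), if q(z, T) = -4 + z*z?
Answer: -254523/143840 ≈ -1.7695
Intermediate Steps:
y(G, N) = 41*N
q(z, T) = -4 + z²
(y(13, -33) - 1*587)/3200 - 4183/q(60, 61) = (41*(-33) - 1*587)/3200 - 4183/(-4 + 60²) = (-1353 - 587)*(1/3200) - 4183/(-4 + 3600) = -1940*1/3200 - 4183/3596 = -97/160 - 4183*1/3596 = -97/160 - 4183/3596 = -254523/143840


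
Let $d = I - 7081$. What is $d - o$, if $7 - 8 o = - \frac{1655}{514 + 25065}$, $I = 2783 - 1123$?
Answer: $- \frac{277372695}{51158} \approx -5421.9$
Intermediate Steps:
$I = 1660$ ($I = 2783 - 1123 = 1660$)
$d = -5421$ ($d = 1660 - 7081 = -5421$)
$o = \frac{45177}{51158}$ ($o = \frac{7}{8} - \frac{\left(-1655\right) \frac{1}{514 + 25065}}{8} = \frac{7}{8} - \frac{\left(-1655\right) \frac{1}{25579}}{8} = \frac{7}{8} - - \frac{1655}{204632} = \frac{7}{8} + \frac{1655}{204632} = \frac{45177}{51158} \approx 0.88309$)
$d - o = -5421 - \frac{45177}{51158} = - \frac{277372695}{51158}$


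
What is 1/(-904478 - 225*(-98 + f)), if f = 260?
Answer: -1/940928 ≈ -1.0628e-6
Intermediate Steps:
1/(-904478 - 225*(-98 + f)) = 1/(-904478 - 225*(-98 + 260)) = 1/(-904478 - 225*162) = 1/(-904478 - 36450) = 1/(-940928) = -1/940928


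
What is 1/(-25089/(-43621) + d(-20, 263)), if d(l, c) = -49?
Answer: -43621/2112340 ≈ -0.020651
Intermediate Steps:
1/(-25089/(-43621) + d(-20, 263)) = 1/(-25089/(-43621) - 49) = 1/(-25089*(-1/43621) - 49) = 1/(25089/43621 - 49) = 1/(-2112340/43621) = -43621/2112340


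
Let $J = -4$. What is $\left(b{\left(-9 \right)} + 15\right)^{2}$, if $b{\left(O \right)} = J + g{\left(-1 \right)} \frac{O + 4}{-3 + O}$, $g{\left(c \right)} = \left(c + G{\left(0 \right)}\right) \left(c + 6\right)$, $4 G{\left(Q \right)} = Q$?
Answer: $\frac{11449}{144} \approx 79.507$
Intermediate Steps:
$G{\left(Q \right)} = \frac{Q}{4}$
$g{\left(c \right)} = c \left(6 + c\right)$ ($g{\left(c \right)} = \left(c + \frac{1}{4} \cdot 0\right) \left(c + 6\right) = \left(c + 0\right) \left(6 + c\right) = c \left(6 + c\right)$)
$b{\left(O \right)} = -4 - \frac{5 \left(4 + O\right)}{-3 + O}$ ($b{\left(O \right)} = -4 + - (6 - 1) \frac{O + 4}{-3 + O} = -4 + \left(-1\right) 5 \frac{4 + O}{-3 + O} = -4 - 5 \frac{4 + O}{-3 + O} = -4 - \frac{5 \left(4 + O\right)}{-3 + O}$)
$\left(b{\left(-9 \right)} + 15\right)^{2} = \left(\frac{-8 - -81}{-3 - 9} + 15\right)^{2} = \left(\frac{-8 + 81}{-12} + 15\right)^{2} = \left(\left(- \frac{1}{12}\right) 73 + 15\right)^{2} = \left(- \frac{73}{12} + 15\right)^{2} = \left(\frac{107}{12}\right)^{2} = \frac{11449}{144}$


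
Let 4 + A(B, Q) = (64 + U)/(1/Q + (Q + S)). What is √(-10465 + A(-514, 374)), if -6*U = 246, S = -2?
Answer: I*√1456532899/373 ≈ 102.32*I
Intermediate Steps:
U = -41 (U = -⅙*246 = -41)
A(B, Q) = -4 + 23/(-2 + Q + 1/Q) (A(B, Q) = -4 + (64 - 41)/(1/Q + (Q - 2)) = -4 + 23/(1/Q + (-2 + Q)) = -4 + 23/(-2 + Q + 1/Q))
√(-10465 + A(-514, 374)) = √(-10465 + (-4 - 4*374² + 31*374)/(1 + 374² - 2*374)) = √(-10465 + (-4 - 4*139876 + 11594)/(1 + 139876 - 748)) = √(-10465 + (-4 - 559504 + 11594)/139129) = √(-10465 + (1/139129)*(-547914)) = √(-10465 - 547914/139129) = √(-1456532899/139129) = I*√1456532899/373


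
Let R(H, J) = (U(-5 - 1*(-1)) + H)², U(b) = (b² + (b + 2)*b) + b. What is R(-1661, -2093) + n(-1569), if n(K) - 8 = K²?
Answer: 5154650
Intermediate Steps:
n(K) = 8 + K²
U(b) = b + b² + b*(2 + b) (U(b) = (b² + (2 + b)*b) + b = (b² + b*(2 + b)) + b = b + b² + b*(2 + b))
R(H, J) = (20 + H)² (R(H, J) = ((-5 - 1*(-1))*(3 + 2*(-5 - 1*(-1))) + H)² = ((-5 + 1)*(3 + 2*(-5 + 1)) + H)² = (-4*(3 + 2*(-4)) + H)² = (-4*(3 - 8) + H)² = (-4*(-5) + H)² = (20 + H)²)
R(-1661, -2093) + n(-1569) = (20 - 1661)² + (8 + (-1569)²) = (-1641)² + (8 + 2461761) = 2692881 + 2461769 = 5154650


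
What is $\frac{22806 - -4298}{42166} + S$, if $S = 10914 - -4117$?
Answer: $\frac{316912125}{21083} \approx 15032.0$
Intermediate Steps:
$S = 15031$ ($S = 10914 + 4117 = 15031$)
$\frac{22806 - -4298}{42166} + S = \frac{22806 - -4298}{42166} + 15031 = \left(22806 + 4298\right) \frac{1}{42166} + 15031 = 27104 \cdot \frac{1}{42166} + 15031 = \frac{13552}{21083} + 15031 = \frac{316912125}{21083}$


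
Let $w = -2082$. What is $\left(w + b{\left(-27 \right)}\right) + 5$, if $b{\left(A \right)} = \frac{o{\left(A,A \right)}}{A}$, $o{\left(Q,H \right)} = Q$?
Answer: $-2076$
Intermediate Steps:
$b{\left(A \right)} = 1$ ($b{\left(A \right)} = \frac{A}{A} = 1$)
$\left(w + b{\left(-27 \right)}\right) + 5 = \left(-2082 + 1\right) + 5 = -2081 + 5 = -2076$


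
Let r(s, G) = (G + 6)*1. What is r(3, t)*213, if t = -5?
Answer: 213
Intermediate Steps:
r(s, G) = 6 + G (r(s, G) = (6 + G)*1 = 6 + G)
r(3, t)*213 = (6 - 5)*213 = 1*213 = 213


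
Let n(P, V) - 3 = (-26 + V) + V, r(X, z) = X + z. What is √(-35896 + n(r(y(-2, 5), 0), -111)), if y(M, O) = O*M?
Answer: I*√36141 ≈ 190.11*I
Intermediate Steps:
y(M, O) = M*O
n(P, V) = -23 + 2*V (n(P, V) = 3 + ((-26 + V) + V) = 3 + (-26 + 2*V) = -23 + 2*V)
√(-35896 + n(r(y(-2, 5), 0), -111)) = √(-35896 + (-23 + 2*(-111))) = √(-35896 + (-23 - 222)) = √(-35896 - 245) = √(-36141) = I*√36141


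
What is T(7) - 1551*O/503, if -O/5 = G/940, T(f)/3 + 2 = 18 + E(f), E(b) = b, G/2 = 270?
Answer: 39162/503 ≈ 77.857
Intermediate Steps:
G = 540 (G = 2*270 = 540)
T(f) = 48 + 3*f (T(f) = -6 + 3*(18 + f) = -6 + (54 + 3*f) = 48 + 3*f)
O = -135/47 (O = -2700/940 = -5*27/47 = -135/47 ≈ -2.8723)
T(7) - 1551*O/503 = (48 + 3*7) - (-4455)/503 = (48 + 21) - (-4455)/503 = 69 - 1551*(-135/23641) = 69 + 4455/503 = 39162/503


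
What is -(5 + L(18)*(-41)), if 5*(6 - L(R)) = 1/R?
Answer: 21649/90 ≈ 240.54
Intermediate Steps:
L(R) = 6 - 1/(5*R)
-(5 + L(18)*(-41)) = -(5 + (6 - ⅕/18)*(-41)) = -(5 + (6 - ⅕*1/18)*(-41)) = -(5 + (6 - 1/90)*(-41)) = -(5 + (539/90)*(-41)) = -(5 - 22099/90) = -1*(-21649/90) = 21649/90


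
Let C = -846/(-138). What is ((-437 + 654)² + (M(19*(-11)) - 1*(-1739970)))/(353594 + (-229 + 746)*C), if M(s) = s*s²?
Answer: -168872210/8205559 ≈ -20.580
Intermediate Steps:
M(s) = s³
C = 141/23 (C = -846*(-1/138) = 141/23 ≈ 6.1304)
((-437 + 654)² + (M(19*(-11)) - 1*(-1739970)))/(353594 + (-229 + 746)*C) = ((-437 + 654)² + ((19*(-11))³ - 1*(-1739970)))/(353594 + (-229 + 746)*(141/23)) = (217² + ((-209)³ + 1739970))/(353594 + 517*(141/23)) = (47089 + (-9129329 + 1739970))/(353594 + 72897/23) = (47089 - 7389359)/(8205559/23) = -7342270*23/8205559 = -168872210/8205559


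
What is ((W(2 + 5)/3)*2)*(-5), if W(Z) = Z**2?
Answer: -490/3 ≈ -163.33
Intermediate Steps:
((W(2 + 5)/3)*2)*(-5) = (((2 + 5)**2/3)*2)*(-5) = ((7**2*(1/3))*2)*(-5) = ((49*(1/3))*2)*(-5) = ((49/3)*2)*(-5) = (98/3)*(-5) = -490/3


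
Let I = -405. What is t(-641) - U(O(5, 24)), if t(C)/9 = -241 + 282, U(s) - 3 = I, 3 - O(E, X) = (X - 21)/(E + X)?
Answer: 771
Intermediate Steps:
O(E, X) = 3 - (-21 + X)/(E + X) (O(E, X) = 3 - (X - 21)/(E + X) = 3 - (-21 + X)/(E + X))
U(s) = -402 (U(s) = 3 - 405 = -402)
t(C) = 369 (t(C) = 9*(-241 + 282) = 9*41 = 369)
t(-641) - U(O(5, 24)) = 369 - 1*(-402) = 369 + 402 = 771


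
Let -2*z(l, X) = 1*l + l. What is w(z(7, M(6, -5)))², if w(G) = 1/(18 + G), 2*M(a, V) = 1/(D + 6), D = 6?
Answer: 1/121 ≈ 0.0082645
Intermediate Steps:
M(a, V) = 1/24 (M(a, V) = 1/(2*(6 + 6)) = (½)/12 = (½)*(1/12) = 1/24)
z(l, X) = -l (z(l, X) = -(1*l + l)/2 = -(l + l)/2 = -l)
w(z(7, M(6, -5)))² = (1/(18 - 1*7))² = (1/(18 - 7))² = (1/11)² = 1/121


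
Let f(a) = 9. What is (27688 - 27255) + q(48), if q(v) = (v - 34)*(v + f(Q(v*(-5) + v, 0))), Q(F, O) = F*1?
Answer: 1231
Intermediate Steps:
Q(F, O) = F
q(v) = (-34 + v)*(9 + v) (q(v) = (v - 34)*(v + 9) = (-34 + v)*(9 + v))
(27688 - 27255) + q(48) = (27688 - 27255) + (-306 + 48² - 25*48) = 433 + (-306 + 2304 - 1200) = 433 + 798 = 1231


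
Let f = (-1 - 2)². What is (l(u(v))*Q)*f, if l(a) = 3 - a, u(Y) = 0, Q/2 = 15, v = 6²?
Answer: 810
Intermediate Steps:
v = 36
f = 9 (f = (-3)² = 9)
Q = 30 (Q = 2*15 = 30)
(l(u(v))*Q)*f = ((3 - 1*0)*30)*9 = ((3 + 0)*30)*9 = (3*30)*9 = 90*9 = 810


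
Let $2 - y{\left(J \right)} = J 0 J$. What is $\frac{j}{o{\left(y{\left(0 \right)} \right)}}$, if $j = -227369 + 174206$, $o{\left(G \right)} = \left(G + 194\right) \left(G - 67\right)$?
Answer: $\frac{53163}{12740} \approx 4.1729$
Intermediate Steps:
$y{\left(J \right)} = 2$ ($y{\left(J \right)} = 2 - J 0 J = 2 - 0 J = 2 - 0 = 2 + 0 = 2$)
$o{\left(G \right)} = \left(-67 + G\right) \left(194 + G\right)$ ($o{\left(G \right)} = \left(194 + G\right) \left(-67 + G\right) = \left(-67 + G\right) \left(194 + G\right)$)
$j = -53163$
$\frac{j}{o{\left(y{\left(0 \right)} \right)}} = - \frac{53163}{-12998 + 2^{2} + 127 \cdot 2} = - \frac{53163}{-12998 + 4 + 254} = - \frac{53163}{-12740} = \left(-53163\right) \left(- \frac{1}{12740}\right) = \frac{53163}{12740}$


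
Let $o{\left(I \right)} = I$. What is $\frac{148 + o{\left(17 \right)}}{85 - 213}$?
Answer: $- \frac{165}{128} \approx -1.2891$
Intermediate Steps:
$\frac{148 + o{\left(17 \right)}}{85 - 213} = \frac{148 + 17}{85 - 213} = \frac{165}{-128} = 165 \left(- \frac{1}{128}\right) = - \frac{165}{128}$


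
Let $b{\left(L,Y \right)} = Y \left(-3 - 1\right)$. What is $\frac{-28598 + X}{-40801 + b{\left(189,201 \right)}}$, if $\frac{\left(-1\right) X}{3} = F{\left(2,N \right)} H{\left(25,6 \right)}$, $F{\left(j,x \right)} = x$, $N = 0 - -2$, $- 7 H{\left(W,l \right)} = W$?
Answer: $\frac{200036}{291235} \approx 0.68685$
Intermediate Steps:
$H{\left(W,l \right)} = - \frac{W}{7}$
$b{\left(L,Y \right)} = - 4 Y$ ($b{\left(L,Y \right)} = Y \left(-4\right) = - 4 Y$)
$N = 2$ ($N = 0 + 2 = 2$)
$X = \frac{150}{7}$ ($X = - 3 \cdot 2 \left(\left(- \frac{1}{7}\right) 25\right) = - 3 \cdot 2 \left(- \frac{25}{7}\right) = \left(-3\right) \left(- \frac{50}{7}\right) = \frac{150}{7} \approx 21.429$)
$\frac{-28598 + X}{-40801 + b{\left(189,201 \right)}} = \frac{-28598 + \frac{150}{7}}{-40801 - 804} = - \frac{200036}{7 \left(-40801 - 804\right)} = - \frac{200036}{7 \left(-41605\right)} = \left(- \frac{200036}{7}\right) \left(- \frac{1}{41605}\right) = \frac{200036}{291235}$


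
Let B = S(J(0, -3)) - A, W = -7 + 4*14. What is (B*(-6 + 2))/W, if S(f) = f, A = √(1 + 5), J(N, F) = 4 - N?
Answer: -16/49 + 4*√6/49 ≈ -0.12657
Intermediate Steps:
A = √6 ≈ 2.4495
W = 49 (W = -7 + 56 = 49)
B = 4 - √6 (B = (4 - 1*0) - √6 = (4 + 0) - √6 = 4 - √6 ≈ 1.5505)
(B*(-6 + 2))/W = ((4 - √6)*(-6 + 2))/49 = ((4 - √6)*(-4))*(1/49) = (-16 + 4*√6)*(1/49) = -16/49 + 4*√6/49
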